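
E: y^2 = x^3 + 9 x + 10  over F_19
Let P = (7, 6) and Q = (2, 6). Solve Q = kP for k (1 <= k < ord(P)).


Enumerate multiples of P until we hit Q = (2, 6):
  1P = (7, 6)
  2P = (3, 8)
  3P = (14, 7)
  4P = (5, 16)
  5P = (13, 5)
  6P = (8, 10)
  7P = (1, 18)
  8P = (15, 10)
  9P = (2, 6)
Match found at i = 9.

k = 9


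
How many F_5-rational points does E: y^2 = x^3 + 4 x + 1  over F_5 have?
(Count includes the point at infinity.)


For each x in F_5, count y with y^2 = x^3 + 4 x + 1 mod 5:
  x = 0: RHS = 1, y in [1, 4]  -> 2 point(s)
  x = 1: RHS = 1, y in [1, 4]  -> 2 point(s)
  x = 3: RHS = 0, y in [0]  -> 1 point(s)
  x = 4: RHS = 1, y in [1, 4]  -> 2 point(s)
Affine points: 7. Add the point at infinity: total = 8.

#E(F_5) = 8


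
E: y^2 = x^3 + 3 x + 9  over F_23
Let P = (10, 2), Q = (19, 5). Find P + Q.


P != Q, so use the chord formula.
s = (y2 - y1) / (x2 - x1) = (3) / (9) mod 23 = 8
x3 = s^2 - x1 - x2 mod 23 = 8^2 - 10 - 19 = 12
y3 = s (x1 - x3) - y1 mod 23 = 8 * (10 - 12) - 2 = 5

P + Q = (12, 5)


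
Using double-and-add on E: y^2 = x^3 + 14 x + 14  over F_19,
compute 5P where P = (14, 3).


k = 5 = 101_2 (binary, LSB first: 101)
Double-and-add from P = (14, 3):
  bit 0 = 1: acc = O + (14, 3) = (14, 3)
  bit 1 = 0: acc unchanged = (14, 3)
  bit 2 = 1: acc = (14, 3) + (3, 8) = (11, 6)

5P = (11, 6)


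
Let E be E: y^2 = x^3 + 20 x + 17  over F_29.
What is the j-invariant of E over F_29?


Delta = -16(4 a^3 + 27 b^2) mod 29 = 21
-1728 * (4 a)^3 = -1728 * (4*20)^3 mod 29 = 2
j = 2 * 21^(-1) mod 29 = 7

j = 7 (mod 29)


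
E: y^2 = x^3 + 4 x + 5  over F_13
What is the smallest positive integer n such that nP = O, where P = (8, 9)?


Compute successive multiples of P until we hit O:
  1P = (8, 9)
  2P = (9, 9)
  3P = (9, 4)
  4P = (8, 4)
  5P = O

ord(P) = 5


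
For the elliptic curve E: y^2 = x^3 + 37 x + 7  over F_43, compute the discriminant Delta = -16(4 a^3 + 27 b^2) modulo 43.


4 a^3 + 27 b^2 = 4*37^3 + 27*7^2 = 202612 + 1323 = 203935
Delta = -16 * (203935) = -3262960
Delta mod 43 = 9

Delta = 9 (mod 43)


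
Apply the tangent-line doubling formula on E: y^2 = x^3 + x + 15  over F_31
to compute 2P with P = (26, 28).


Doubling: s = (3 x1^2 + a) / (2 y1)
s = (3*26^2 + 1) / (2*28) mod 31 = 8
x3 = s^2 - 2 x1 mod 31 = 8^2 - 2*26 = 12
y3 = s (x1 - x3) - y1 mod 31 = 8 * (26 - 12) - 28 = 22

2P = (12, 22)


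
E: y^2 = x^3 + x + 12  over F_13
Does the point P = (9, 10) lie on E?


Check whether y^2 = x^3 + 1 x + 12 (mod 13) for (x, y) = (9, 10).
LHS: y^2 = 10^2 mod 13 = 9
RHS: x^3 + 1 x + 12 = 9^3 + 1*9 + 12 mod 13 = 9
LHS = RHS

Yes, on the curve


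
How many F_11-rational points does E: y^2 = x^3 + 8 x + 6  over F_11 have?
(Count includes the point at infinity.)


For each x in F_11, count y with y^2 = x^3 + 8 x + 6 mod 11:
  x = 1: RHS = 4, y in [2, 9]  -> 2 point(s)
  x = 4: RHS = 3, y in [5, 6]  -> 2 point(s)
  x = 7: RHS = 9, y in [3, 8]  -> 2 point(s)
  x = 9: RHS = 4, y in [2, 9]  -> 2 point(s)
Affine points: 8. Add the point at infinity: total = 9.

#E(F_11) = 9


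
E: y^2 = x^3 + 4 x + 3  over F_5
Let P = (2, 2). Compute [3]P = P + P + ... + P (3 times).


k = 3 = 11_2 (binary, LSB first: 11)
Double-and-add from P = (2, 2):
  bit 0 = 1: acc = O + (2, 2) = (2, 2)
  bit 1 = 1: acc = (2, 2) + (2, 3) = O

3P = O


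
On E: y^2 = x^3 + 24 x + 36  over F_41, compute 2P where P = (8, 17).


Doubling: s = (3 x1^2 + a) / (2 y1)
s = (3*8^2 + 24) / (2*17) mod 41 = 16
x3 = s^2 - 2 x1 mod 41 = 16^2 - 2*8 = 35
y3 = s (x1 - x3) - y1 mod 41 = 16 * (8 - 35) - 17 = 2

2P = (35, 2)


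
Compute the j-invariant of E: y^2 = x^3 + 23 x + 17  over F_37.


Delta = -16(4 a^3 + 27 b^2) mod 37 = 4
-1728 * (4 a)^3 = -1728 * (4*23)^3 mod 37 = 31
j = 31 * 4^(-1) mod 37 = 17

j = 17 (mod 37)


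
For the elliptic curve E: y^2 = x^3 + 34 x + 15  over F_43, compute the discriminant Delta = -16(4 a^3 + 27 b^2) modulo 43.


4 a^3 + 27 b^2 = 4*34^3 + 27*15^2 = 157216 + 6075 = 163291
Delta = -16 * (163291) = -2612656
Delta mod 43 = 24

Delta = 24 (mod 43)


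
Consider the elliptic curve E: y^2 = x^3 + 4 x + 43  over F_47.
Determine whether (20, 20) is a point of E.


Check whether y^2 = x^3 + 4 x + 43 (mod 47) for (x, y) = (20, 20).
LHS: y^2 = 20^2 mod 47 = 24
RHS: x^3 + 4 x + 43 = 20^3 + 4*20 + 43 mod 47 = 39
LHS != RHS

No, not on the curve


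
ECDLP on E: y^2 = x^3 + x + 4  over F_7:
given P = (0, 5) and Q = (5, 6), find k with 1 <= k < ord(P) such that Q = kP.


Enumerate multiples of P until we hit Q = (5, 6):
  1P = (0, 5)
  2P = (4, 3)
  3P = (5, 1)
  4P = (6, 4)
  5P = (2, 0)
  6P = (6, 3)
  7P = (5, 6)
Match found at i = 7.

k = 7


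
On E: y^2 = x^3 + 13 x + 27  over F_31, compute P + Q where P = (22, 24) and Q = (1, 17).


P != Q, so use the chord formula.
s = (y2 - y1) / (x2 - x1) = (24) / (10) mod 31 = 21
x3 = s^2 - x1 - x2 mod 31 = 21^2 - 22 - 1 = 15
y3 = s (x1 - x3) - y1 mod 31 = 21 * (22 - 15) - 24 = 30

P + Q = (15, 30)


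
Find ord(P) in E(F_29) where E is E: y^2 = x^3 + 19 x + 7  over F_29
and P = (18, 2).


Compute successive multiples of P until we hit O:
  1P = (18, 2)
  2P = (0, 6)
  3P = (20, 21)
  4P = (16, 17)
  5P = (15, 19)
  6P = (12, 22)
  7P = (23, 5)
  8P = (22, 13)
  ... (continuing to 33P)
  33P = O

ord(P) = 33


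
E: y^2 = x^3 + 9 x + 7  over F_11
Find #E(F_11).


For each x in F_11, count y with y^2 = x^3 + 9 x + 7 mod 11:
  x = 2: RHS = 0, y in [0]  -> 1 point(s)
  x = 5: RHS = 1, y in [1, 10]  -> 2 point(s)
  x = 9: RHS = 3, y in [5, 6]  -> 2 point(s)
Affine points: 5. Add the point at infinity: total = 6.

#E(F_11) = 6


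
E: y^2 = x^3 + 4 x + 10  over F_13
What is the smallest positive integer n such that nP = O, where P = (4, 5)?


Compute successive multiples of P until we hit O:
  1P = (4, 5)
  2P = (5, 8)
  3P = (0, 7)
  4P = (6, 9)
  5P = (7, 2)
  6P = (3, 7)
  7P = (10, 7)
  8P = (2, 0)
  ... (continuing to 16P)
  16P = O

ord(P) = 16


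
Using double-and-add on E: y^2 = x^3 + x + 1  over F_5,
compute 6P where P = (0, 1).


k = 6 = 110_2 (binary, LSB first: 011)
Double-and-add from P = (0, 1):
  bit 0 = 0: acc unchanged = O
  bit 1 = 1: acc = O + (4, 2) = (4, 2)
  bit 2 = 1: acc = (4, 2) + (3, 4) = (2, 4)

6P = (2, 4)


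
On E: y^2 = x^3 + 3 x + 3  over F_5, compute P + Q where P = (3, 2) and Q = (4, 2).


P != Q, so use the chord formula.
s = (y2 - y1) / (x2 - x1) = (0) / (1) mod 5 = 0
x3 = s^2 - x1 - x2 mod 5 = 0^2 - 3 - 4 = 3
y3 = s (x1 - x3) - y1 mod 5 = 0 * (3 - 3) - 2 = 3

P + Q = (3, 3)


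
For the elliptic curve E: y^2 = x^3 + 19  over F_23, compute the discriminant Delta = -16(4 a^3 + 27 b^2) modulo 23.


4 a^3 + 27 b^2 = 4*0^3 + 27*19^2 = 0 + 9747 = 9747
Delta = -16 * (9747) = -155952
Delta mod 23 = 11

Delta = 11 (mod 23)


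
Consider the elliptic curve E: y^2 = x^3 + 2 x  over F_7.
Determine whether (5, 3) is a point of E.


Check whether y^2 = x^3 + 2 x + 0 (mod 7) for (x, y) = (5, 3).
LHS: y^2 = 3^2 mod 7 = 2
RHS: x^3 + 2 x + 0 = 5^3 + 2*5 + 0 mod 7 = 2
LHS = RHS

Yes, on the curve


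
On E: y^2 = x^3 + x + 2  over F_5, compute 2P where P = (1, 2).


Doubling: s = (3 x1^2 + a) / (2 y1)
s = (3*1^2 + 1) / (2*2) mod 5 = 1
x3 = s^2 - 2 x1 mod 5 = 1^2 - 2*1 = 4
y3 = s (x1 - x3) - y1 mod 5 = 1 * (1 - 4) - 2 = 0

2P = (4, 0)


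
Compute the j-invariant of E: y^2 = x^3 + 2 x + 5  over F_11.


Delta = -16(4 a^3 + 27 b^2) mod 11 = 7
-1728 * (4 a)^3 = -1728 * (4*2)^3 mod 11 = 5
j = 5 * 7^(-1) mod 11 = 7

j = 7 (mod 11)


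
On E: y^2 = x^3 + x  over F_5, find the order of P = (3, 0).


Compute successive multiples of P until we hit O:
  1P = (3, 0)
  2P = O

ord(P) = 2


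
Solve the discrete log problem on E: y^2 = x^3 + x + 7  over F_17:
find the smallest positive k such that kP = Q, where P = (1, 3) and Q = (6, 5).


Enumerate multiples of P until we hit Q = (6, 5):
  1P = (1, 3)
  2P = (6, 5)
Match found at i = 2.

k = 2


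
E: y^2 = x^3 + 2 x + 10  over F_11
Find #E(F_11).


For each x in F_11, count y with y^2 = x^3 + 2 x + 10 mod 11:
  x = 2: RHS = 0, y in [0]  -> 1 point(s)
  x = 4: RHS = 5, y in [4, 7]  -> 2 point(s)
  x = 7: RHS = 4, y in [2, 9]  -> 2 point(s)
  x = 9: RHS = 9, y in [3, 8]  -> 2 point(s)
Affine points: 7. Add the point at infinity: total = 8.

#E(F_11) = 8


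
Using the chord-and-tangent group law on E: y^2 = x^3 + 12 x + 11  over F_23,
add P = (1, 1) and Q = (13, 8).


P != Q, so use the chord formula.
s = (y2 - y1) / (x2 - x1) = (7) / (12) mod 23 = 14
x3 = s^2 - x1 - x2 mod 23 = 14^2 - 1 - 13 = 21
y3 = s (x1 - x3) - y1 mod 23 = 14 * (1 - 21) - 1 = 18

P + Q = (21, 18)


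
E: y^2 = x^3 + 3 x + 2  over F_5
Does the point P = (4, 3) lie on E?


Check whether y^2 = x^3 + 3 x + 2 (mod 5) for (x, y) = (4, 3).
LHS: y^2 = 3^2 mod 5 = 4
RHS: x^3 + 3 x + 2 = 4^3 + 3*4 + 2 mod 5 = 3
LHS != RHS

No, not on the curve


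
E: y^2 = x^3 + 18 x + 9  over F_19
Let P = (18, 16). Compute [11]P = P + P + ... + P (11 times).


k = 11 = 1011_2 (binary, LSB first: 1101)
Double-and-add from P = (18, 16):
  bit 0 = 1: acc = O + (18, 16) = (18, 16)
  bit 1 = 1: acc = (18, 16) + (0, 16) = (1, 3)
  bit 2 = 0: acc unchanged = (1, 3)
  bit 3 = 1: acc = (1, 3) + (8, 0) = (16, 17)

11P = (16, 17)


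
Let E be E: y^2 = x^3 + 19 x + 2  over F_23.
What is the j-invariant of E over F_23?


Delta = -16(4 a^3 + 27 b^2) mod 23 = 22
-1728 * (4 a)^3 = -1728 * (4*19)^3 mod 23 = 6
j = 6 * 22^(-1) mod 23 = 17

j = 17 (mod 23)


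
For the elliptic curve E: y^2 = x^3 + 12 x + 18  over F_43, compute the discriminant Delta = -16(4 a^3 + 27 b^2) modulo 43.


4 a^3 + 27 b^2 = 4*12^3 + 27*18^2 = 6912 + 8748 = 15660
Delta = -16 * (15660) = -250560
Delta mod 43 = 1

Delta = 1 (mod 43)


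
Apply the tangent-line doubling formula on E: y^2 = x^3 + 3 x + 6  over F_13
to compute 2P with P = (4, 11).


Doubling: s = (3 x1^2 + a) / (2 y1)
s = (3*4^2 + 3) / (2*11) mod 13 = 10
x3 = s^2 - 2 x1 mod 13 = 10^2 - 2*4 = 1
y3 = s (x1 - x3) - y1 mod 13 = 10 * (4 - 1) - 11 = 6

2P = (1, 6)


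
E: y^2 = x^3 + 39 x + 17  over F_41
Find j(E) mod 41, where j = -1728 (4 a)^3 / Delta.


Delta = -16(4 a^3 + 27 b^2) mod 41 = 17
-1728 * (4 a)^3 = -1728 * (4*39)^3 mod 41 = 38
j = 38 * 17^(-1) mod 41 = 36

j = 36 (mod 41)


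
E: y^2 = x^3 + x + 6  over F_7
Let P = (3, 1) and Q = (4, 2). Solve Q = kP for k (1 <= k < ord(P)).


Enumerate multiples of P until we hit Q = (4, 2):
  1P = (3, 1)
  2P = (1, 6)
  3P = (4, 5)
  4P = (2, 3)
  5P = (6, 5)
  6P = (6, 2)
  7P = (2, 4)
  8P = (4, 2)
Match found at i = 8.

k = 8


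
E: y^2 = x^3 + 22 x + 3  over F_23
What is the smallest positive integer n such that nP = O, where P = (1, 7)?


Compute successive multiples of P until we hit O:
  1P = (1, 7)
  2P = (6, 12)
  3P = (17, 0)
  4P = (6, 11)
  5P = (1, 16)
  6P = O

ord(P) = 6


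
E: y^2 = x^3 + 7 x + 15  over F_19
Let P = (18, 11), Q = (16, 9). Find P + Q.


P != Q, so use the chord formula.
s = (y2 - y1) / (x2 - x1) = (17) / (17) mod 19 = 1
x3 = s^2 - x1 - x2 mod 19 = 1^2 - 18 - 16 = 5
y3 = s (x1 - x3) - y1 mod 19 = 1 * (18 - 5) - 11 = 2

P + Q = (5, 2)


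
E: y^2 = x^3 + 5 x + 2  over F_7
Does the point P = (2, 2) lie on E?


Check whether y^2 = x^3 + 5 x + 2 (mod 7) for (x, y) = (2, 2).
LHS: y^2 = 2^2 mod 7 = 4
RHS: x^3 + 5 x + 2 = 2^3 + 5*2 + 2 mod 7 = 6
LHS != RHS

No, not on the curve


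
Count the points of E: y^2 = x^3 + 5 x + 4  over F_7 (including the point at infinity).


For each x in F_7, count y with y^2 = x^3 + 5 x + 4 mod 7:
  x = 0: RHS = 4, y in [2, 5]  -> 2 point(s)
  x = 2: RHS = 1, y in [1, 6]  -> 2 point(s)
  x = 3: RHS = 4, y in [2, 5]  -> 2 point(s)
  x = 4: RHS = 4, y in [2, 5]  -> 2 point(s)
  x = 5: RHS = 0, y in [0]  -> 1 point(s)
Affine points: 9. Add the point at infinity: total = 10.

#E(F_7) = 10


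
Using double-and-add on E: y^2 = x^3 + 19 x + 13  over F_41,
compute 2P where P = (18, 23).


k = 2 = 10_2 (binary, LSB first: 01)
Double-and-add from P = (18, 23):
  bit 0 = 0: acc unchanged = O
  bit 1 = 1: acc = O + (25, 0) = (25, 0)

2P = (25, 0)


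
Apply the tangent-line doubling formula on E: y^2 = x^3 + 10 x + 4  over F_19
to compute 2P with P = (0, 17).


Doubling: s = (3 x1^2 + a) / (2 y1)
s = (3*0^2 + 10) / (2*17) mod 19 = 7
x3 = s^2 - 2 x1 mod 19 = 7^2 - 2*0 = 11
y3 = s (x1 - x3) - y1 mod 19 = 7 * (0 - 11) - 17 = 1

2P = (11, 1)


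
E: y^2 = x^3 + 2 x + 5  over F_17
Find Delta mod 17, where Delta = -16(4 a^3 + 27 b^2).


4 a^3 + 27 b^2 = 4*2^3 + 27*5^2 = 32 + 675 = 707
Delta = -16 * (707) = -11312
Delta mod 17 = 10

Delta = 10 (mod 17)


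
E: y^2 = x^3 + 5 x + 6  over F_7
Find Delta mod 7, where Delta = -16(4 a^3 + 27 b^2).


4 a^3 + 27 b^2 = 4*5^3 + 27*6^2 = 500 + 972 = 1472
Delta = -16 * (1472) = -23552
Delta mod 7 = 3

Delta = 3 (mod 7)


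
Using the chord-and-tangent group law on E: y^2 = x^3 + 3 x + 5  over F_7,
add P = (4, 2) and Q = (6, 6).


P != Q, so use the chord formula.
s = (y2 - y1) / (x2 - x1) = (4) / (2) mod 7 = 2
x3 = s^2 - x1 - x2 mod 7 = 2^2 - 4 - 6 = 1
y3 = s (x1 - x3) - y1 mod 7 = 2 * (4 - 1) - 2 = 4

P + Q = (1, 4)


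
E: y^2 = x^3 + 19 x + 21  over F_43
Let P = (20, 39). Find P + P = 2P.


Doubling: s = (3 x1^2 + a) / (2 y1)
s = (3*20^2 + 19) / (2*39) mod 43 = 25
x3 = s^2 - 2 x1 mod 43 = 25^2 - 2*20 = 26
y3 = s (x1 - x3) - y1 mod 43 = 25 * (20 - 26) - 39 = 26

2P = (26, 26)


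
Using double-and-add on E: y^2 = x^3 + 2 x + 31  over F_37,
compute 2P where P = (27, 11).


k = 2 = 10_2 (binary, LSB first: 01)
Double-and-add from P = (27, 11):
  bit 0 = 0: acc unchanged = O
  bit 1 = 1: acc = O + (32, 28) = (32, 28)

2P = (32, 28)


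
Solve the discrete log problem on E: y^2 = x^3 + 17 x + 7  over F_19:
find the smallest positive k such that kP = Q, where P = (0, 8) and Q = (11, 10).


Enumerate multiples of P until we hit Q = (11, 10):
  1P = (0, 8)
  2P = (11, 10)
Match found at i = 2.

k = 2


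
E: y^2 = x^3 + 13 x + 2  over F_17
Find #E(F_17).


For each x in F_17, count y with y^2 = x^3 + 13 x + 2 mod 17:
  x = 0: RHS = 2, y in [6, 11]  -> 2 point(s)
  x = 1: RHS = 16, y in [4, 13]  -> 2 point(s)
  x = 2: RHS = 2, y in [6, 11]  -> 2 point(s)
  x = 3: RHS = 0, y in [0]  -> 1 point(s)
  x = 4: RHS = 16, y in [4, 13]  -> 2 point(s)
  x = 9: RHS = 15, y in [7, 10]  -> 2 point(s)
  x = 12: RHS = 16, y in [4, 13]  -> 2 point(s)
  x = 14: RHS = 4, y in [2, 15]  -> 2 point(s)
  x = 15: RHS = 2, y in [6, 11]  -> 2 point(s)
Affine points: 17. Add the point at infinity: total = 18.

#E(F_17) = 18


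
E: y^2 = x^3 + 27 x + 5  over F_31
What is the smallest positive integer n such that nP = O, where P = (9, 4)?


Compute successive multiples of P until we hit O:
  1P = (9, 4)
  2P = (7, 17)
  3P = (3, 19)
  4P = (2, 25)
  5P = (29, 25)
  6P = (1, 23)
  7P = (0, 25)
  8P = (24, 0)
  ... (continuing to 16P)
  16P = O

ord(P) = 16


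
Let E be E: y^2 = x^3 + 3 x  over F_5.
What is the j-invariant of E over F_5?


Delta = -16(4 a^3 + 27 b^2) mod 5 = 2
-1728 * (4 a)^3 = -1728 * (4*3)^3 mod 5 = 1
j = 1 * 2^(-1) mod 5 = 3

j = 3 (mod 5)


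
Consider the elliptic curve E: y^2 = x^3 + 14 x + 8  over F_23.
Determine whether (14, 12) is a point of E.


Check whether y^2 = x^3 + 14 x + 8 (mod 23) for (x, y) = (14, 12).
LHS: y^2 = 12^2 mod 23 = 6
RHS: x^3 + 14 x + 8 = 14^3 + 14*14 + 8 mod 23 = 4
LHS != RHS

No, not on the curve


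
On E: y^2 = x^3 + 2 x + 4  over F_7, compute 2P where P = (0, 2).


Doubling: s = (3 x1^2 + a) / (2 y1)
s = (3*0^2 + 2) / (2*2) mod 7 = 4
x3 = s^2 - 2 x1 mod 7 = 4^2 - 2*0 = 2
y3 = s (x1 - x3) - y1 mod 7 = 4 * (0 - 2) - 2 = 4

2P = (2, 4)


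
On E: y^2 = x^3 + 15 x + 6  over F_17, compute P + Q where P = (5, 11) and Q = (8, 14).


P != Q, so use the chord formula.
s = (y2 - y1) / (x2 - x1) = (3) / (3) mod 17 = 1
x3 = s^2 - x1 - x2 mod 17 = 1^2 - 5 - 8 = 5
y3 = s (x1 - x3) - y1 mod 17 = 1 * (5 - 5) - 11 = 6

P + Q = (5, 6)


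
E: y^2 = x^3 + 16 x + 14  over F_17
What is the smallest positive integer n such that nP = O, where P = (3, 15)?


Compute successive multiples of P until we hit O:
  1P = (3, 15)
  2P = (15, 12)
  3P = (15, 5)
  4P = (3, 2)
  5P = O

ord(P) = 5


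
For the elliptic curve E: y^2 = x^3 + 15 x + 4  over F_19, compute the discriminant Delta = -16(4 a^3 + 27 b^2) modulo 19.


4 a^3 + 27 b^2 = 4*15^3 + 27*4^2 = 13500 + 432 = 13932
Delta = -16 * (13932) = -222912
Delta mod 19 = 15

Delta = 15 (mod 19)


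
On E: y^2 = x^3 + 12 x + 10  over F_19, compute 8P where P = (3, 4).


k = 8 = 1000_2 (binary, LSB first: 0001)
Double-and-add from P = (3, 4):
  bit 0 = 0: acc unchanged = O
  bit 1 = 0: acc unchanged = O
  bit 2 = 0: acc unchanged = O
  bit 3 = 1: acc = O + (12, 18) = (12, 18)

8P = (12, 18)


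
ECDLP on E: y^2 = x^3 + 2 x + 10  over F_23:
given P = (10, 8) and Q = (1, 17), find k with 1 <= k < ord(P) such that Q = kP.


Enumerate multiples of P until we hit Q = (1, 17):
  1P = (10, 8)
  2P = (6, 10)
  3P = (13, 5)
  4P = (1, 6)
  5P = (20, 0)
  6P = (1, 17)
Match found at i = 6.

k = 6


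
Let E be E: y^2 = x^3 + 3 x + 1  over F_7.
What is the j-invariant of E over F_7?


Delta = -16(4 a^3 + 27 b^2) mod 7 = 3
-1728 * (4 a)^3 = -1728 * (4*3)^3 mod 7 = 6
j = 6 * 3^(-1) mod 7 = 2

j = 2 (mod 7)


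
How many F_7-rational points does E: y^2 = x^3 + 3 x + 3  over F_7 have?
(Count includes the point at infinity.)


For each x in F_7, count y with y^2 = x^3 + 3 x + 3 mod 7:
  x = 1: RHS = 0, y in [0]  -> 1 point(s)
  x = 3: RHS = 4, y in [2, 5]  -> 2 point(s)
  x = 4: RHS = 2, y in [3, 4]  -> 2 point(s)
Affine points: 5. Add the point at infinity: total = 6.

#E(F_7) = 6


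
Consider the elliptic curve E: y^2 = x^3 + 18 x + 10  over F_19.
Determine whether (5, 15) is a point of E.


Check whether y^2 = x^3 + 18 x + 10 (mod 19) for (x, y) = (5, 15).
LHS: y^2 = 15^2 mod 19 = 16
RHS: x^3 + 18 x + 10 = 5^3 + 18*5 + 10 mod 19 = 16
LHS = RHS

Yes, on the curve


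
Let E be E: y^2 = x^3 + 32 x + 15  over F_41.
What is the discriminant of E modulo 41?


4 a^3 + 27 b^2 = 4*32^3 + 27*15^2 = 131072 + 6075 = 137147
Delta = -16 * (137147) = -2194352
Delta mod 41 = 9

Delta = 9 (mod 41)


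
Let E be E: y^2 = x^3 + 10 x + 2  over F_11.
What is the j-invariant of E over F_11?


Delta = -16(4 a^3 + 27 b^2) mod 11 = 8
-1728 * (4 a)^3 = -1728 * (4*10)^3 mod 11 = 9
j = 9 * 8^(-1) mod 11 = 8

j = 8 (mod 11)


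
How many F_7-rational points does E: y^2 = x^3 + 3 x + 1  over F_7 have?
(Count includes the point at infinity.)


For each x in F_7, count y with y^2 = x^3 + 3 x + 1 mod 7:
  x = 0: RHS = 1, y in [1, 6]  -> 2 point(s)
  x = 2: RHS = 1, y in [1, 6]  -> 2 point(s)
  x = 3: RHS = 2, y in [3, 4]  -> 2 point(s)
  x = 4: RHS = 0, y in [0]  -> 1 point(s)
  x = 5: RHS = 1, y in [1, 6]  -> 2 point(s)
  x = 6: RHS = 4, y in [2, 5]  -> 2 point(s)
Affine points: 11. Add the point at infinity: total = 12.

#E(F_7) = 12


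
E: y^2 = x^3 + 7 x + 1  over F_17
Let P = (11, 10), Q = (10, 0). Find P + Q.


P != Q, so use the chord formula.
s = (y2 - y1) / (x2 - x1) = (7) / (16) mod 17 = 10
x3 = s^2 - x1 - x2 mod 17 = 10^2 - 11 - 10 = 11
y3 = s (x1 - x3) - y1 mod 17 = 10 * (11 - 11) - 10 = 7

P + Q = (11, 7)


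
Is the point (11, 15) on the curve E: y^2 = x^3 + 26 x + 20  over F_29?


Check whether y^2 = x^3 + 26 x + 20 (mod 29) for (x, y) = (11, 15).
LHS: y^2 = 15^2 mod 29 = 22
RHS: x^3 + 26 x + 20 = 11^3 + 26*11 + 20 mod 29 = 13
LHS != RHS

No, not on the curve


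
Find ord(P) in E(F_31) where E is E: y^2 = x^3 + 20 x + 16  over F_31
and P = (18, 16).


Compute successive multiples of P until we hit O:
  1P = (18, 16)
  2P = (26, 15)
  3P = (3, 17)
  4P = (14, 23)
  5P = (4, 6)
  6P = (19, 1)
  7P = (2, 23)
  8P = (21, 26)
  ... (continuing to 24P)
  24P = O

ord(P) = 24


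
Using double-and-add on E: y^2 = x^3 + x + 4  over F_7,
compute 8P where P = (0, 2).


k = 8 = 1000_2 (binary, LSB first: 0001)
Double-and-add from P = (0, 2):
  bit 0 = 0: acc unchanged = O
  bit 1 = 0: acc unchanged = O
  bit 2 = 0: acc unchanged = O
  bit 3 = 1: acc = O + (4, 3) = (4, 3)

8P = (4, 3)


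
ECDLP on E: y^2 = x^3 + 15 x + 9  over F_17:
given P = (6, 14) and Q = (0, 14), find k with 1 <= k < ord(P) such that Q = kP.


Enumerate multiples of P until we hit Q = (0, 14):
  1P = (6, 14)
  2P = (13, 2)
  3P = (11, 14)
  4P = (0, 3)
  5P = (12, 9)
  6P = (3, 9)
  7P = (7, 7)
  8P = (2, 9)
  9P = (1, 5)
  10P = (1, 12)
  11P = (2, 8)
  12P = (7, 10)
  13P = (3, 8)
  14P = (12, 8)
  15P = (0, 14)
Match found at i = 15.

k = 15


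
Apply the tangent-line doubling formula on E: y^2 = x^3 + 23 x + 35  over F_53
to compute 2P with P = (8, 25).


Doubling: s = (3 x1^2 + a) / (2 y1)
s = (3*8^2 + 23) / (2*25) mod 53 = 52
x3 = s^2 - 2 x1 mod 53 = 52^2 - 2*8 = 38
y3 = s (x1 - x3) - y1 mod 53 = 52 * (8 - 38) - 25 = 5

2P = (38, 5)


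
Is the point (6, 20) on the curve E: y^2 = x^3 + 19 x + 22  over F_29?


Check whether y^2 = x^3 + 19 x + 22 (mod 29) for (x, y) = (6, 20).
LHS: y^2 = 20^2 mod 29 = 23
RHS: x^3 + 19 x + 22 = 6^3 + 19*6 + 22 mod 29 = 4
LHS != RHS

No, not on the curve


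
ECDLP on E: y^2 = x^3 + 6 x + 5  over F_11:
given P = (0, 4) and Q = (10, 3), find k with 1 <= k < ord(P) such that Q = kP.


Enumerate multiples of P until we hit Q = (10, 3):
  1P = (0, 4)
  2P = (4, 4)
  3P = (7, 7)
  4P = (8, 2)
  5P = (1, 10)
  6P = (2, 6)
  7P = (10, 8)
  8P = (6, 9)
  9P = (6, 2)
  10P = (10, 3)
Match found at i = 10.

k = 10


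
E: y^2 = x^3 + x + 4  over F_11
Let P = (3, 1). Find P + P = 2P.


Doubling: s = (3 x1^2 + a) / (2 y1)
s = (3*3^2 + 1) / (2*1) mod 11 = 3
x3 = s^2 - 2 x1 mod 11 = 3^2 - 2*3 = 3
y3 = s (x1 - x3) - y1 mod 11 = 3 * (3 - 3) - 1 = 10

2P = (3, 10)


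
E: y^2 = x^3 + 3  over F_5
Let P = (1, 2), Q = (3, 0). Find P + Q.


P != Q, so use the chord formula.
s = (y2 - y1) / (x2 - x1) = (3) / (2) mod 5 = 4
x3 = s^2 - x1 - x2 mod 5 = 4^2 - 1 - 3 = 2
y3 = s (x1 - x3) - y1 mod 5 = 4 * (1 - 2) - 2 = 4

P + Q = (2, 4)


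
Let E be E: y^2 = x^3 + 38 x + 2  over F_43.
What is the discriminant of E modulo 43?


4 a^3 + 27 b^2 = 4*38^3 + 27*2^2 = 219488 + 108 = 219596
Delta = -16 * (219596) = -3513536
Delta mod 43 = 37

Delta = 37 (mod 43)


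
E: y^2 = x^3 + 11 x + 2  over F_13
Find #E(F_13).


For each x in F_13, count y with y^2 = x^3 + 11 x + 2 mod 13:
  x = 1: RHS = 1, y in [1, 12]  -> 2 point(s)
  x = 3: RHS = 10, y in [6, 7]  -> 2 point(s)
  x = 5: RHS = 0, y in [0]  -> 1 point(s)
  x = 8: RHS = 4, y in [2, 11]  -> 2 point(s)
  x = 12: RHS = 3, y in [4, 9]  -> 2 point(s)
Affine points: 9. Add the point at infinity: total = 10.

#E(F_13) = 10


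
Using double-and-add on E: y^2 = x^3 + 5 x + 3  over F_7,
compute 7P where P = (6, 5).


k = 7 = 111_2 (binary, LSB first: 111)
Double-and-add from P = (6, 5):
  bit 0 = 1: acc = O + (6, 5) = (6, 5)
  bit 1 = 1: acc = (6, 5) + (6, 2) = O
  bit 2 = 1: acc = O + (6, 5) = (6, 5)

7P = (6, 5)


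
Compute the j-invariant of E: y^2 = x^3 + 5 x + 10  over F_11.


Delta = -16(4 a^3 + 27 b^2) mod 11 = 5
-1728 * (4 a)^3 = -1728 * (4*5)^3 mod 11 = 8
j = 8 * 5^(-1) mod 11 = 6

j = 6 (mod 11)


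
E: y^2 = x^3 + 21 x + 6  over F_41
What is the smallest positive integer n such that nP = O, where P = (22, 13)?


Compute successive multiples of P until we hit O:
  1P = (22, 13)
  2P = (20, 12)
  3P = (30, 24)
  4P = (21, 14)
  5P = (40, 5)
  6P = (4, 20)
  7P = (13, 4)
  8P = (7, 2)
  ... (continuing to 49P)
  49P = O

ord(P) = 49


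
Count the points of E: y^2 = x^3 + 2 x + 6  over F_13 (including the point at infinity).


For each x in F_13, count y with y^2 = x^3 + 2 x + 6 mod 13:
  x = 1: RHS = 9, y in [3, 10]  -> 2 point(s)
  x = 3: RHS = 0, y in [0]  -> 1 point(s)
  x = 4: RHS = 0, y in [0]  -> 1 point(s)
  x = 6: RHS = 0, y in [0]  -> 1 point(s)
  x = 7: RHS = 12, y in [5, 8]  -> 2 point(s)
  x = 8: RHS = 1, y in [1, 12]  -> 2 point(s)
  x = 9: RHS = 12, y in [5, 8]  -> 2 point(s)
  x = 10: RHS = 12, y in [5, 8]  -> 2 point(s)
  x = 12: RHS = 3, y in [4, 9]  -> 2 point(s)
Affine points: 15. Add the point at infinity: total = 16.

#E(F_13) = 16


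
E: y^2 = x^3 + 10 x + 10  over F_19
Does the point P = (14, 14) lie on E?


Check whether y^2 = x^3 + 10 x + 10 (mod 19) for (x, y) = (14, 14).
LHS: y^2 = 14^2 mod 19 = 6
RHS: x^3 + 10 x + 10 = 14^3 + 10*14 + 10 mod 19 = 6
LHS = RHS

Yes, on the curve


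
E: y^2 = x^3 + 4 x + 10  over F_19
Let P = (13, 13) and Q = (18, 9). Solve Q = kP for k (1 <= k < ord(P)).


Enumerate multiples of P until we hit Q = (18, 9):
  1P = (13, 13)
  2P = (2, 11)
  3P = (10, 10)
  4P = (16, 3)
  5P = (18, 10)
  6P = (18, 9)
Match found at i = 6.

k = 6


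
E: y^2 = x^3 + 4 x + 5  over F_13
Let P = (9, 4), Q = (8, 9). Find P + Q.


P != Q, so use the chord formula.
s = (y2 - y1) / (x2 - x1) = (5) / (12) mod 13 = 8
x3 = s^2 - x1 - x2 mod 13 = 8^2 - 9 - 8 = 8
y3 = s (x1 - x3) - y1 mod 13 = 8 * (9 - 8) - 4 = 4

P + Q = (8, 4)


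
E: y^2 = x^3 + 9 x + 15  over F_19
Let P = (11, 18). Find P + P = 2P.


Doubling: s = (3 x1^2 + a) / (2 y1)
s = (3*11^2 + 9) / (2*18) mod 19 = 4
x3 = s^2 - 2 x1 mod 19 = 4^2 - 2*11 = 13
y3 = s (x1 - x3) - y1 mod 19 = 4 * (11 - 13) - 18 = 12

2P = (13, 12)


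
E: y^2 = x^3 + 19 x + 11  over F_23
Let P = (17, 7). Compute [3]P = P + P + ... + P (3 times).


k = 3 = 11_2 (binary, LSB first: 11)
Double-and-add from P = (17, 7):
  bit 0 = 1: acc = O + (17, 7) = (17, 7)
  bit 1 = 1: acc = (17, 7) + (1, 10) = (8, 10)

3P = (8, 10)


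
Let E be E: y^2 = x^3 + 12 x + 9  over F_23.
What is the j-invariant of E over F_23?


Delta = -16(4 a^3 + 27 b^2) mod 23 = 6
-1728 * (4 a)^3 = -1728 * (4*12)^3 mod 23 = 22
j = 22 * 6^(-1) mod 23 = 19

j = 19 (mod 23)


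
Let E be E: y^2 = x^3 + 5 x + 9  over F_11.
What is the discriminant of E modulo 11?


4 a^3 + 27 b^2 = 4*5^3 + 27*9^2 = 500 + 2187 = 2687
Delta = -16 * (2687) = -42992
Delta mod 11 = 7

Delta = 7 (mod 11)


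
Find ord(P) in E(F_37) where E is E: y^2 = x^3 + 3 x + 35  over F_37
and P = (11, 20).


Compute successive multiples of P until we hit O:
  1P = (11, 20)
  2P = (25, 11)
  3P = (5, 29)
  4P = (14, 3)
  5P = (3, 21)
  6P = (34, 6)
  7P = (30, 35)
  8P = (8, 33)
  ... (continuing to 17P)
  17P = O

ord(P) = 17


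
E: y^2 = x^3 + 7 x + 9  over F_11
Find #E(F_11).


For each x in F_11, count y with y^2 = x^3 + 7 x + 9 mod 11:
  x = 0: RHS = 9, y in [3, 8]  -> 2 point(s)
  x = 2: RHS = 9, y in [3, 8]  -> 2 point(s)
  x = 5: RHS = 4, y in [2, 9]  -> 2 point(s)
  x = 6: RHS = 3, y in [5, 6]  -> 2 point(s)
  x = 7: RHS = 5, y in [4, 7]  -> 2 point(s)
  x = 8: RHS = 5, y in [4, 7]  -> 2 point(s)
  x = 9: RHS = 9, y in [3, 8]  -> 2 point(s)
  x = 10: RHS = 1, y in [1, 10]  -> 2 point(s)
Affine points: 16. Add the point at infinity: total = 17.

#E(F_11) = 17


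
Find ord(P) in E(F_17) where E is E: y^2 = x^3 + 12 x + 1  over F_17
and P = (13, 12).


Compute successive multiples of P until we hit O:
  1P = (13, 12)
  2P = (10, 4)
  3P = (3, 9)
  4P = (5, 4)
  5P = (0, 1)
  6P = (2, 13)
  7P = (11, 11)
  8P = (6, 0)
  ... (continuing to 16P)
  16P = O

ord(P) = 16


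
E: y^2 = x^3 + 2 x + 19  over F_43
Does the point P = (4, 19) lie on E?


Check whether y^2 = x^3 + 2 x + 19 (mod 43) for (x, y) = (4, 19).
LHS: y^2 = 19^2 mod 43 = 17
RHS: x^3 + 2 x + 19 = 4^3 + 2*4 + 19 mod 43 = 5
LHS != RHS

No, not on the curve


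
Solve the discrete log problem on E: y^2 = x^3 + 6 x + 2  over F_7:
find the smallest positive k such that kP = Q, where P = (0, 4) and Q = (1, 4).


Enumerate multiples of P until we hit Q = (1, 4):
  1P = (0, 4)
  2P = (1, 4)
Match found at i = 2.

k = 2


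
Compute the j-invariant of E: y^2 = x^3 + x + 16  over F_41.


Delta = -16(4 a^3 + 27 b^2) mod 41 = 3
-1728 * (4 a)^3 = -1728 * (4*1)^3 mod 41 = 26
j = 26 * 3^(-1) mod 41 = 36

j = 36 (mod 41)


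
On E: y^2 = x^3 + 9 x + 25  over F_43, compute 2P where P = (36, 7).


Doubling: s = (3 x1^2 + a) / (2 y1)
s = (3*36^2 + 9) / (2*7) mod 43 = 5
x3 = s^2 - 2 x1 mod 43 = 5^2 - 2*36 = 39
y3 = s (x1 - x3) - y1 mod 43 = 5 * (36 - 39) - 7 = 21

2P = (39, 21)


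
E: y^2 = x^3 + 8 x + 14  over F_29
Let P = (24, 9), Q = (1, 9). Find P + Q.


P != Q, so use the chord formula.
s = (y2 - y1) / (x2 - x1) = (0) / (6) mod 29 = 0
x3 = s^2 - x1 - x2 mod 29 = 0^2 - 24 - 1 = 4
y3 = s (x1 - x3) - y1 mod 29 = 0 * (24 - 4) - 9 = 20

P + Q = (4, 20)


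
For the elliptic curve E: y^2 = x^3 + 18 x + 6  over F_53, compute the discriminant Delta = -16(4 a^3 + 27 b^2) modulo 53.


4 a^3 + 27 b^2 = 4*18^3 + 27*6^2 = 23328 + 972 = 24300
Delta = -16 * (24300) = -388800
Delta mod 53 = 8

Delta = 8 (mod 53)


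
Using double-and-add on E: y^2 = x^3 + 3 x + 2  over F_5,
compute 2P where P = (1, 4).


k = 2 = 10_2 (binary, LSB first: 01)
Double-and-add from P = (1, 4):
  bit 0 = 0: acc unchanged = O
  bit 1 = 1: acc = O + (2, 4) = (2, 4)

2P = (2, 4)


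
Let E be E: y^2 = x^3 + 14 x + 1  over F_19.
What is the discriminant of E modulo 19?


4 a^3 + 27 b^2 = 4*14^3 + 27*1^2 = 10976 + 27 = 11003
Delta = -16 * (11003) = -176048
Delta mod 19 = 6

Delta = 6 (mod 19)


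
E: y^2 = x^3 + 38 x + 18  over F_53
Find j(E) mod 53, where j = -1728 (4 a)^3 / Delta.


Delta = -16(4 a^3 + 27 b^2) mod 53 = 30
-1728 * (4 a)^3 = -1728 * (4*38)^3 mod 53 = 5
j = 5 * 30^(-1) mod 53 = 9

j = 9 (mod 53)


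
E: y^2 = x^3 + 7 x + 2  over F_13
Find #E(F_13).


For each x in F_13, count y with y^2 = x^3 + 7 x + 2 mod 13:
  x = 1: RHS = 10, y in [6, 7]  -> 2 point(s)
  x = 4: RHS = 3, y in [4, 9]  -> 2 point(s)
  x = 6: RHS = 0, y in [0]  -> 1 point(s)
  x = 7: RHS = 4, y in [2, 11]  -> 2 point(s)
  x = 9: RHS = 1, y in [1, 12]  -> 2 point(s)
Affine points: 9. Add the point at infinity: total = 10.

#E(F_13) = 10


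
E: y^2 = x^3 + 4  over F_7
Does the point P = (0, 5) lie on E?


Check whether y^2 = x^3 + 0 x + 4 (mod 7) for (x, y) = (0, 5).
LHS: y^2 = 5^2 mod 7 = 4
RHS: x^3 + 0 x + 4 = 0^3 + 0*0 + 4 mod 7 = 4
LHS = RHS

Yes, on the curve


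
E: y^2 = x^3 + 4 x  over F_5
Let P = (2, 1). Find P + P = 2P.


Doubling: s = (3 x1^2 + a) / (2 y1)
s = (3*2^2 + 4) / (2*1) mod 5 = 3
x3 = s^2 - 2 x1 mod 5 = 3^2 - 2*2 = 0
y3 = s (x1 - x3) - y1 mod 5 = 3 * (2 - 0) - 1 = 0

2P = (0, 0)


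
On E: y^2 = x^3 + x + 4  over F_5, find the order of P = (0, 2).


Compute successive multiples of P until we hit O:
  1P = (0, 2)
  2P = (1, 4)
  3P = (3, 2)
  4P = (2, 3)
  5P = (2, 2)
  6P = (3, 3)
  7P = (1, 1)
  8P = (0, 3)
  ... (continuing to 9P)
  9P = O

ord(P) = 9


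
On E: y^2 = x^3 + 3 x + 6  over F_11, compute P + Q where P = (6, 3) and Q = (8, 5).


P != Q, so use the chord formula.
s = (y2 - y1) / (x2 - x1) = (2) / (2) mod 11 = 1
x3 = s^2 - x1 - x2 mod 11 = 1^2 - 6 - 8 = 9
y3 = s (x1 - x3) - y1 mod 11 = 1 * (6 - 9) - 3 = 5

P + Q = (9, 5)


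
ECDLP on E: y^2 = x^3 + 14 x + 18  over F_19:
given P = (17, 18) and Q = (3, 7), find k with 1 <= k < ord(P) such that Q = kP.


Enumerate multiples of P until we hit Q = (3, 7):
  1P = (17, 18)
  2P = (2, 15)
  3P = (16, 5)
  4P = (3, 12)
  5P = (5, 17)
  6P = (4, 10)
  7P = (4, 9)
  8P = (5, 2)
  9P = (3, 7)
Match found at i = 9.

k = 9


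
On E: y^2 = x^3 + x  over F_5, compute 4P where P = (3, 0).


k = 4 = 100_2 (binary, LSB first: 001)
Double-and-add from P = (3, 0):
  bit 0 = 0: acc unchanged = O
  bit 1 = 0: acc unchanged = O
  bit 2 = 1: acc = O + O = O

4P = O


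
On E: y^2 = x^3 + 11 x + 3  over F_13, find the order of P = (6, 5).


Compute successive multiples of P until we hit O:
  1P = (6, 5)
  2P = (0, 4)
  3P = (11, 5)
  4P = (9, 8)
  5P = (12, 2)
  6P = (5, 1)
  7P = (5, 12)
  8P = (12, 11)
  ... (continuing to 13P)
  13P = O

ord(P) = 13


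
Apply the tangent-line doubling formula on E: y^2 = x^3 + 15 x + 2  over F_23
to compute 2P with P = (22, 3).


Doubling: s = (3 x1^2 + a) / (2 y1)
s = (3*22^2 + 15) / (2*3) mod 23 = 3
x3 = s^2 - 2 x1 mod 23 = 3^2 - 2*22 = 11
y3 = s (x1 - x3) - y1 mod 23 = 3 * (22 - 11) - 3 = 7

2P = (11, 7)


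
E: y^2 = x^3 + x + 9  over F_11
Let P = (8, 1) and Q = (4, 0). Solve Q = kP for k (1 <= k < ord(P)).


Enumerate multiples of P until we hit Q = (4, 0):
  1P = (8, 1)
  2P = (4, 0)
Match found at i = 2.

k = 2


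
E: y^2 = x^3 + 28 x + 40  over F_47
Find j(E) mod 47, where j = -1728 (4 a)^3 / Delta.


Delta = -16(4 a^3 + 27 b^2) mod 47 = 25
-1728 * (4 a)^3 = -1728 * (4*28)^3 mod 47 = 44
j = 44 * 25^(-1) mod 47 = 45

j = 45 (mod 47)


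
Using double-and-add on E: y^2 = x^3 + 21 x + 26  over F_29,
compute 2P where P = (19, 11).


k = 2 = 10_2 (binary, LSB first: 01)
Double-and-add from P = (19, 11):
  bit 0 = 0: acc unchanged = O
  bit 1 = 1: acc = O + (26, 20) = (26, 20)

2P = (26, 20)


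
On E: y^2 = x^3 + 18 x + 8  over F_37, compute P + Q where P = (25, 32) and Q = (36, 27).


P != Q, so use the chord formula.
s = (y2 - y1) / (x2 - x1) = (32) / (11) mod 37 = 13
x3 = s^2 - x1 - x2 mod 37 = 13^2 - 25 - 36 = 34
y3 = s (x1 - x3) - y1 mod 37 = 13 * (25 - 34) - 32 = 36

P + Q = (34, 36)


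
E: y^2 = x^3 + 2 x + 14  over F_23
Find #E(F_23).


For each x in F_23, count y with y^2 = x^3 + 2 x + 14 mod 23:
  x = 2: RHS = 3, y in [7, 16]  -> 2 point(s)
  x = 3: RHS = 1, y in [1, 22]  -> 2 point(s)
  x = 6: RHS = 12, y in [9, 14]  -> 2 point(s)
  x = 7: RHS = 3, y in [7, 16]  -> 2 point(s)
  x = 8: RHS = 13, y in [6, 17]  -> 2 point(s)
  x = 9: RHS = 2, y in [5, 18]  -> 2 point(s)
  x = 12: RHS = 18, y in [8, 15]  -> 2 point(s)
  x = 13: RHS = 6, y in [11, 12]  -> 2 point(s)
  x = 14: RHS = 3, y in [7, 16]  -> 2 point(s)
  x = 16: RHS = 2, y in [5, 18]  -> 2 point(s)
  x = 17: RHS = 16, y in [4, 19]  -> 2 point(s)
  x = 20: RHS = 4, y in [2, 21]  -> 2 point(s)
  x = 21: RHS = 2, y in [5, 18]  -> 2 point(s)
Affine points: 26. Add the point at infinity: total = 27.

#E(F_23) = 27


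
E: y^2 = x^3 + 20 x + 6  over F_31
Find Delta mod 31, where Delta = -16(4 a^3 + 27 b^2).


4 a^3 + 27 b^2 = 4*20^3 + 27*6^2 = 32000 + 972 = 32972
Delta = -16 * (32972) = -527552
Delta mod 31 = 6

Delta = 6 (mod 31)


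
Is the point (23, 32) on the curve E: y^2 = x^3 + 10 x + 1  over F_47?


Check whether y^2 = x^3 + 10 x + 1 (mod 47) for (x, y) = (23, 32).
LHS: y^2 = 32^2 mod 47 = 37
RHS: x^3 + 10 x + 1 = 23^3 + 10*23 + 1 mod 47 = 37
LHS = RHS

Yes, on the curve


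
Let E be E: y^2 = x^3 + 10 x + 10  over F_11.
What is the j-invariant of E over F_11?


Delta = -16(4 a^3 + 27 b^2) mod 11 = 6
-1728 * (4 a)^3 = -1728 * (4*10)^3 mod 11 = 9
j = 9 * 6^(-1) mod 11 = 7

j = 7 (mod 11)


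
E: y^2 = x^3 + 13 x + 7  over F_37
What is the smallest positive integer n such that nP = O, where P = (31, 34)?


Compute successive multiples of P until we hit O:
  1P = (31, 34)
  2P = (23, 2)
  3P = (36, 20)
  4P = (3, 6)
  5P = (4, 30)
  6P = (14, 11)
  7P = (1, 24)
  8P = (1, 13)
  ... (continuing to 15P)
  15P = O

ord(P) = 15


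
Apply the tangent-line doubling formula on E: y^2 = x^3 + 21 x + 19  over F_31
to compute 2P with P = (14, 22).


Doubling: s = (3 x1^2 + a) / (2 y1)
s = (3*14^2 + 21) / (2*22) mod 31 = 23
x3 = s^2 - 2 x1 mod 31 = 23^2 - 2*14 = 5
y3 = s (x1 - x3) - y1 mod 31 = 23 * (14 - 5) - 22 = 30

2P = (5, 30)


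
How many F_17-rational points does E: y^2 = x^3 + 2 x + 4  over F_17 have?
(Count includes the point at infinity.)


For each x in F_17, count y with y^2 = x^3 + 2 x + 4 mod 17:
  x = 0: RHS = 4, y in [2, 15]  -> 2 point(s)
  x = 2: RHS = 16, y in [4, 13]  -> 2 point(s)
  x = 4: RHS = 8, y in [5, 12]  -> 2 point(s)
  x = 7: RHS = 4, y in [2, 15]  -> 2 point(s)
  x = 10: RHS = 4, y in [2, 15]  -> 2 point(s)
  x = 13: RHS = 0, y in [0]  -> 1 point(s)
  x = 15: RHS = 9, y in [3, 14]  -> 2 point(s)
  x = 16: RHS = 1, y in [1, 16]  -> 2 point(s)
Affine points: 15. Add the point at infinity: total = 16.

#E(F_17) = 16


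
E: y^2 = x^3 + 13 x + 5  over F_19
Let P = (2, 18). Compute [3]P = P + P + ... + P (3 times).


k = 3 = 11_2 (binary, LSB first: 11)
Double-and-add from P = (2, 18):
  bit 0 = 1: acc = O + (2, 18) = (2, 18)
  bit 1 = 1: acc = (2, 18) + (5, 10) = (17, 3)

3P = (17, 3)


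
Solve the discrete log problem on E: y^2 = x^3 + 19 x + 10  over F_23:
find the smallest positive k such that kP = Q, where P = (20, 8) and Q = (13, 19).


Enumerate multiples of P until we hit Q = (13, 19):
  1P = (20, 8)
  2P = (6, 15)
  3P = (3, 18)
  4P = (13, 19)
Match found at i = 4.

k = 4


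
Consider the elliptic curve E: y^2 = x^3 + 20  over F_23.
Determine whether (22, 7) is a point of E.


Check whether y^2 = x^3 + 0 x + 20 (mod 23) for (x, y) = (22, 7).
LHS: y^2 = 7^2 mod 23 = 3
RHS: x^3 + 0 x + 20 = 22^3 + 0*22 + 20 mod 23 = 19
LHS != RHS

No, not on the curve


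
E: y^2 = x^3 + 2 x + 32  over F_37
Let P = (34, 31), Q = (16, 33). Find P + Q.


P != Q, so use the chord formula.
s = (y2 - y1) / (x2 - x1) = (2) / (19) mod 37 = 4
x3 = s^2 - x1 - x2 mod 37 = 4^2 - 34 - 16 = 3
y3 = s (x1 - x3) - y1 mod 37 = 4 * (34 - 3) - 31 = 19

P + Q = (3, 19)


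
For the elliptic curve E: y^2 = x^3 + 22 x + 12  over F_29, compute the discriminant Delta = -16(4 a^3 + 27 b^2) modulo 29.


4 a^3 + 27 b^2 = 4*22^3 + 27*12^2 = 42592 + 3888 = 46480
Delta = -16 * (46480) = -743680
Delta mod 29 = 25

Delta = 25 (mod 29)


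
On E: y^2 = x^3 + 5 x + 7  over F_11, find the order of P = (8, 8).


Compute successive multiples of P until we hit O:
  1P = (8, 8)
  2P = (10, 10)
  3P = (5, 6)
  4P = (7, 0)
  5P = (5, 5)
  6P = (10, 1)
  7P = (8, 3)
  8P = O

ord(P) = 8


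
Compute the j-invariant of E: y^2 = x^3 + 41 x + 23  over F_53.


Delta = -16(4 a^3 + 27 b^2) mod 53 = 42
-1728 * (4 a)^3 = -1728 * (4*41)^3 mod 53 = 28
j = 28 * 42^(-1) mod 53 = 36

j = 36 (mod 53)


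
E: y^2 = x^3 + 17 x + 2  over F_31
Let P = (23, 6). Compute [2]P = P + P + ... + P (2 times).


k = 2 = 10_2 (binary, LSB first: 01)
Double-and-add from P = (23, 6):
  bit 0 = 0: acc unchanged = O
  bit 1 = 1: acc = O + (13, 8) = (13, 8)

2P = (13, 8)


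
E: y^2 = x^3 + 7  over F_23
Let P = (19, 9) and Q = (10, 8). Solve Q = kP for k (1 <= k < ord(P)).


Enumerate multiples of P until we hit Q = (10, 8):
  1P = (19, 9)
  2P = (10, 15)
  3P = (20, 7)
  4P = (11, 21)
  5P = (1, 10)
  6P = (15, 1)
  7P = (16, 20)
  8P = (4, 5)
  9P = (6, 19)
  10P = (22, 11)
  11P = (8, 6)
  12P = (9, 0)
  13P = (8, 17)
  14P = (22, 12)
  15P = (6, 4)
  16P = (4, 18)
  17P = (16, 3)
  18P = (15, 22)
  19P = (1, 13)
  20P = (11, 2)
  21P = (20, 16)
  22P = (10, 8)
Match found at i = 22.

k = 22


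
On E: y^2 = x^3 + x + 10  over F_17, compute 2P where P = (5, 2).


Doubling: s = (3 x1^2 + a) / (2 y1)
s = (3*5^2 + 1) / (2*2) mod 17 = 2
x3 = s^2 - 2 x1 mod 17 = 2^2 - 2*5 = 11
y3 = s (x1 - x3) - y1 mod 17 = 2 * (5 - 11) - 2 = 3

2P = (11, 3)


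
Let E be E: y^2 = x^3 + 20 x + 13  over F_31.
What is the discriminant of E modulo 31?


4 a^3 + 27 b^2 = 4*20^3 + 27*13^2 = 32000 + 4563 = 36563
Delta = -16 * (36563) = -585008
Delta mod 31 = 24

Delta = 24 (mod 31)


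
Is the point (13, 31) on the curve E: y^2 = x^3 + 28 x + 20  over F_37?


Check whether y^2 = x^3 + 28 x + 20 (mod 37) for (x, y) = (13, 31).
LHS: y^2 = 31^2 mod 37 = 36
RHS: x^3 + 28 x + 20 = 13^3 + 28*13 + 20 mod 37 = 28
LHS != RHS

No, not on the curve


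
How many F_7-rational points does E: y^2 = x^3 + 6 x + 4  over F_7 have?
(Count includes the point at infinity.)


For each x in F_7, count y with y^2 = x^3 + 6 x + 4 mod 7:
  x = 0: RHS = 4, y in [2, 5]  -> 2 point(s)
  x = 1: RHS = 4, y in [2, 5]  -> 2 point(s)
  x = 3: RHS = 0, y in [0]  -> 1 point(s)
  x = 4: RHS = 1, y in [1, 6]  -> 2 point(s)
  x = 6: RHS = 4, y in [2, 5]  -> 2 point(s)
Affine points: 9. Add the point at infinity: total = 10.

#E(F_7) = 10


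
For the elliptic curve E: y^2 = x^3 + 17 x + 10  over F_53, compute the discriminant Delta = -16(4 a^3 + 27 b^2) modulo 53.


4 a^3 + 27 b^2 = 4*17^3 + 27*10^2 = 19652 + 2700 = 22352
Delta = -16 * (22352) = -357632
Delta mod 53 = 12

Delta = 12 (mod 53)
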